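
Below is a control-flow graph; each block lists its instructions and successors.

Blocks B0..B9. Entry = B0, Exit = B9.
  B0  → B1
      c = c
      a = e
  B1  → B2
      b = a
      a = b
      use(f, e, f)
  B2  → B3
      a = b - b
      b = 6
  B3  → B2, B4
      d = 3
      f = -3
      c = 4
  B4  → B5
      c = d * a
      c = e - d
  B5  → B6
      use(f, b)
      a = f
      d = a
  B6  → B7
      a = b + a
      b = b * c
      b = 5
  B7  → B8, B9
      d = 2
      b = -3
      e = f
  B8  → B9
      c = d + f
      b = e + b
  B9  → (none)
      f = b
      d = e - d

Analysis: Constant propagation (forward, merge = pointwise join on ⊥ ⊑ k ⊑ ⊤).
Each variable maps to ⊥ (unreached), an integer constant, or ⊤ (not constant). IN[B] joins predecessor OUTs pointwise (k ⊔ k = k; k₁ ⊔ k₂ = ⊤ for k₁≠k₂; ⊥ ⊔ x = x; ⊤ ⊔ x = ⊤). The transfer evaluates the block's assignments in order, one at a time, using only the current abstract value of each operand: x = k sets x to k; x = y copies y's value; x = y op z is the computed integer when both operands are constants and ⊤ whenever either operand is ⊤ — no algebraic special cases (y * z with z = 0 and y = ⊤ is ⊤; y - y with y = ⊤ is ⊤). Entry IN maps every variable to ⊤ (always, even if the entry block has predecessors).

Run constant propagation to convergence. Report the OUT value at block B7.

Answer: {a: 3, b: -3, c: ⊤, d: 2, e: -3, f: -3}

Working:
Fixpoint table:
  B0:  IN=(all ⊤)  OUT=(all ⊤)
  B1:  IN=(all ⊤)  OUT=(all ⊤)
  B2:  IN=(all ⊤)  OUT={b:6; rest ⊤}
  B3:  IN={b:6; rest ⊤}  OUT={b:6, c:4, d:3, f:-3; rest ⊤}
  B4:  IN={b:6, c:4, d:3, f:-3; rest ⊤}  OUT={b:6, d:3, f:-3; rest ⊤}
  B5:  IN={b:6, d:3, f:-3; rest ⊤}  OUT={a:-3, b:6, d:-3, f:-3; rest ⊤}
  B6:  IN={a:-3, b:6, d:-3, f:-3; rest ⊤}  OUT={a:3, b:5, d:-3, f:-3; rest ⊤}
  B7:  IN={a:3, b:5, d:-3, f:-3; rest ⊤}  OUT={a:3, b:-3, d:2, e:-3, f:-3; rest ⊤}
  B8:  IN={a:3, b:-3, d:2, e:-3, f:-3; rest ⊤}  OUT={a:3, b:-6, c:-1, d:2, e:-3, f:-3; rest ⊤}
  B9:  IN={a:3, d:2, e:-3, f:-3; rest ⊤}  OUT={a:3, d:-5, e:-3; rest ⊤}

Merge at B7: IN[B7] = OUT[B6] = {a: 3, b: 5, c: ⊤, d: -3, e: ⊤, f: -3}
Applying B7's transfer function to that IN value gives OUT[B7] (row B7 above).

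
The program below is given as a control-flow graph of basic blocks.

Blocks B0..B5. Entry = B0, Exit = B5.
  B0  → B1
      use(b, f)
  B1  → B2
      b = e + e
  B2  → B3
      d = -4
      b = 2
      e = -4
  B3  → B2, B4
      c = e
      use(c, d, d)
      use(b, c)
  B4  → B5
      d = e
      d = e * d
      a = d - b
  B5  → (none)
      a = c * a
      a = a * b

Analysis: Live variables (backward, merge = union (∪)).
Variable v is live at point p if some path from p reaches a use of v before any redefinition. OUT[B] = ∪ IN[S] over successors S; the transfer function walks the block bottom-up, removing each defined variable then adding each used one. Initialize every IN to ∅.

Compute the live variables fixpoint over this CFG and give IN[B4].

Fixpoint table:
  B0: | IN={b, e, f} | OUT={e}
  B1: | IN={e} | OUT={}
  B2: | IN={} | OUT={b, d, e}
  B3: | IN={b, d, e} | OUT={b, c, e}
  B4: | IN={b, c, e} | OUT={a, b, c}
  B5: | IN={a, b, c} | OUT={}

Merge at B4: OUT[B4] = IN[B5] = {a, b, c}
Applying B4's transfer function to that OUT value gives IN[B4] (row B4 above).

Answer: {b, c, e}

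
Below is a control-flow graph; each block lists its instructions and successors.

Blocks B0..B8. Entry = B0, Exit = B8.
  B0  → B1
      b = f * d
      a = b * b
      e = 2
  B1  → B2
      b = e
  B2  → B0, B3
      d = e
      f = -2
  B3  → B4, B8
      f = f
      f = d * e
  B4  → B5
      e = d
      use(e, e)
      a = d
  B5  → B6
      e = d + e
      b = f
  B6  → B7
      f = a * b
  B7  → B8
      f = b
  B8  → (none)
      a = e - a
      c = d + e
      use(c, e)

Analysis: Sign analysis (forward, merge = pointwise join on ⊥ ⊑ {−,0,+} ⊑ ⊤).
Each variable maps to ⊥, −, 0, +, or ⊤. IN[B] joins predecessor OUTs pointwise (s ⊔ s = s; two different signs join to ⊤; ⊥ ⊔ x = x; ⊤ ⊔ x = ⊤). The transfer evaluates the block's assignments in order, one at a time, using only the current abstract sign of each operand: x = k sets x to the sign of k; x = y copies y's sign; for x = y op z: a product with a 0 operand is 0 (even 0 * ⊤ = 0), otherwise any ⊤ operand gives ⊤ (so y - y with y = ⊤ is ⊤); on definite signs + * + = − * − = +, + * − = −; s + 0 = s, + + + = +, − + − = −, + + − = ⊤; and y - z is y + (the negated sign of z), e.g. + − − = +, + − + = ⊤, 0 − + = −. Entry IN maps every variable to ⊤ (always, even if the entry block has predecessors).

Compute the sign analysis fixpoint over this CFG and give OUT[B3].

Answer: {a: ⊤, b: +, c: ⊤, d: +, e: +, f: +}

Trace:
Per-block solution:
  B0:   IN=(all ⊤)   OUT={e:+; rest ⊤}
  B1:   IN={e:+; rest ⊤}   OUT={b:+, e:+; rest ⊤}
  B2:   IN={b:+, e:+; rest ⊤}   OUT={b:+, d:+, e:+, f:-; rest ⊤}
  B3:   IN={b:+, d:+, e:+, f:-; rest ⊤}   OUT={b:+, d:+, e:+, f:+; rest ⊤}
  B4:   IN={b:+, d:+, e:+, f:+; rest ⊤}   OUT={a:+, b:+, d:+, e:+, f:+; rest ⊤}
  B5:   IN={a:+, b:+, d:+, e:+, f:+; rest ⊤}   OUT={a:+, b:+, d:+, e:+, f:+; rest ⊤}
  B6:   IN={a:+, b:+, d:+, e:+, f:+; rest ⊤}   OUT={a:+, b:+, d:+, e:+, f:+; rest ⊤}
  B7:   IN={a:+, b:+, d:+, e:+, f:+; rest ⊤}   OUT={a:+, b:+, d:+, e:+, f:+; rest ⊤}
  B8:   IN={b:+, d:+, e:+, f:+; rest ⊤}   OUT={b:+, c:+, d:+, e:+, f:+; rest ⊤}

Merge at B3: IN[B3] = OUT[B2] = {a: ⊤, b: +, c: ⊤, d: +, e: +, f: -}
Applying B3's transfer function to that IN value gives OUT[B3] (row B3 above).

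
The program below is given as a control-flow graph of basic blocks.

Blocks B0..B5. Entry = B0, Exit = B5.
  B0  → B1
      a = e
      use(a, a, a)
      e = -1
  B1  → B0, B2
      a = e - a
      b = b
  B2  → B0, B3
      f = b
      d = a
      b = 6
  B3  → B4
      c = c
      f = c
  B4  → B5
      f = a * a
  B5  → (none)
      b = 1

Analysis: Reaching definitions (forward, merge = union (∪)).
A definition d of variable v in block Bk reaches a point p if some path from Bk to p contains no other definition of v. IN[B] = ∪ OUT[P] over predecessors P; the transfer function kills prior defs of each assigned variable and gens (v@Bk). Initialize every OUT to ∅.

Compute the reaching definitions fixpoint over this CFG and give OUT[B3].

Fixpoint table:
  B0: | IN={a@B1, b@B1, b@B2, d@B2, e@B0, f@B2} | OUT={a@B0, b@B1, b@B2, d@B2, e@B0, f@B2}
  B1: | IN={a@B0, b@B1, b@B2, d@B2, e@B0, f@B2} | OUT={a@B1, b@B1, d@B2, e@B0, f@B2}
  B2: | IN={a@B1, b@B1, d@B2, e@B0, f@B2} | OUT={a@B1, b@B2, d@B2, e@B0, f@B2}
  B3: | IN={a@B1, b@B2, d@B2, e@B0, f@B2} | OUT={a@B1, b@B2, c@B3, d@B2, e@B0, f@B3}
  B4: | IN={a@B1, b@B2, c@B3, d@B2, e@B0, f@B3} | OUT={a@B1, b@B2, c@B3, d@B2, e@B0, f@B4}
  B5: | IN={a@B1, b@B2, c@B3, d@B2, e@B0, f@B4} | OUT={a@B1, b@B5, c@B3, d@B2, e@B0, f@B4}

Merge at B3: IN[B3] = OUT[B2] = {a@B1, b@B2, d@B2, e@B0, f@B2}
Applying B3's transfer function to that IN value gives OUT[B3] (row B3 above).

Answer: {a@B1, b@B2, c@B3, d@B2, e@B0, f@B3}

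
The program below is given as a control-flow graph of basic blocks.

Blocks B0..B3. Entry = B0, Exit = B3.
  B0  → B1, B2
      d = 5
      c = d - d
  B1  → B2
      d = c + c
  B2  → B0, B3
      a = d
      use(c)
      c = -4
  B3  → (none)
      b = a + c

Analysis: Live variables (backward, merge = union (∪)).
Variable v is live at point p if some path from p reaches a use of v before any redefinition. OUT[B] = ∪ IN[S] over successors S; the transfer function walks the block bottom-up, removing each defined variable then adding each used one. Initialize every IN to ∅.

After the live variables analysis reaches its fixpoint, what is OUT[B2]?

Answer: {a, c}

Working:
Per-block solution:
  B0:  IN={}  OUT={c, d}
  B1:  IN={c}  OUT={c, d}
  B2:  IN={c, d}  OUT={a, c}
  B3:  IN={a, c}  OUT={}

Merge at B2: OUT[B2] = IN[B0] ⊔ IN[B3] = {a, c}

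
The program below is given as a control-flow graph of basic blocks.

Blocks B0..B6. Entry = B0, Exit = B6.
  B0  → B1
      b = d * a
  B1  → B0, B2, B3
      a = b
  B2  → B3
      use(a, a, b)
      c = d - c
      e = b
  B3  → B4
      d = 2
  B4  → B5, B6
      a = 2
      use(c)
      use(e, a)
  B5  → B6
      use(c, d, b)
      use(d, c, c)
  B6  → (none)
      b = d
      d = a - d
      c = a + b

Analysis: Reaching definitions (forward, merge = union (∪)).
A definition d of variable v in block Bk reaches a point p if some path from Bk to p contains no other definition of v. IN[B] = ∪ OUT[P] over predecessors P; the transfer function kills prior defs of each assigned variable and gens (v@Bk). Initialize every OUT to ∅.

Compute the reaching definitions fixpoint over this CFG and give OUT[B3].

Fixpoint table:
  B0:   IN={a@B1, b@B0}   OUT={a@B1, b@B0}
  B1:   IN={a@B1, b@B0}   OUT={a@B1, b@B0}
  B2:   IN={a@B1, b@B0}   OUT={a@B1, b@B0, c@B2, e@B2}
  B3:   IN={a@B1, b@B0, c@B2, e@B2}   OUT={a@B1, b@B0, c@B2, d@B3, e@B2}
  B4:   IN={a@B1, b@B0, c@B2, d@B3, e@B2}   OUT={a@B4, b@B0, c@B2, d@B3, e@B2}
  B5:   IN={a@B4, b@B0, c@B2, d@B3, e@B2}   OUT={a@B4, b@B0, c@B2, d@B3, e@B2}
  B6:   IN={a@B4, b@B0, c@B2, d@B3, e@B2}   OUT={a@B4, b@B6, c@B6, d@B6, e@B2}

Merge at B3: IN[B3] = OUT[B1] ⊔ OUT[B2] = {a@B1, b@B0, c@B2, e@B2}
Applying B3's transfer function to that IN value gives OUT[B3] (row B3 above).

Answer: {a@B1, b@B0, c@B2, d@B3, e@B2}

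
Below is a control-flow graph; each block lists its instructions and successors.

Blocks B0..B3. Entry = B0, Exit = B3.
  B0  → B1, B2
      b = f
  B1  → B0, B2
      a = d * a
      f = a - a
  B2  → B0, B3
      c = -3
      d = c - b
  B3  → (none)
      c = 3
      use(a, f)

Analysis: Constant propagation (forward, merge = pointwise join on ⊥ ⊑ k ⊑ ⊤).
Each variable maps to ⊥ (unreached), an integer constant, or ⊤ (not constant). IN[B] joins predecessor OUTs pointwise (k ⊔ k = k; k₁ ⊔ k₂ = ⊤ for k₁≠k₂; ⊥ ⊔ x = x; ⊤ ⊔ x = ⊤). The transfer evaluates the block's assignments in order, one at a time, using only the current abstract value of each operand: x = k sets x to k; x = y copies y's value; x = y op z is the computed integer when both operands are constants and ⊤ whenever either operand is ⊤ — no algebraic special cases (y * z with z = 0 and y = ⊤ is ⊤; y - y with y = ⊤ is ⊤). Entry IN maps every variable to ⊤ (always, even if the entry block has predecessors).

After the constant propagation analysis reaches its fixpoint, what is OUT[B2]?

Fixpoint table:
  B0:  IN=(all ⊤)  OUT=(all ⊤)
  B1:  IN=(all ⊤)  OUT=(all ⊤)
  B2:  IN=(all ⊤)  OUT={c:-3; rest ⊤}
  B3:  IN={c:-3; rest ⊤}  OUT={c:3; rest ⊤}

Merge at B2: IN[B2] = OUT[B0] ⊔ OUT[B1] = {a: ⊤, b: ⊤, c: ⊤, d: ⊤, e: ⊤, f: ⊤}
Applying B2's transfer function to that IN value gives OUT[B2] (row B2 above).

Answer: {a: ⊤, b: ⊤, c: -3, d: ⊤, e: ⊤, f: ⊤}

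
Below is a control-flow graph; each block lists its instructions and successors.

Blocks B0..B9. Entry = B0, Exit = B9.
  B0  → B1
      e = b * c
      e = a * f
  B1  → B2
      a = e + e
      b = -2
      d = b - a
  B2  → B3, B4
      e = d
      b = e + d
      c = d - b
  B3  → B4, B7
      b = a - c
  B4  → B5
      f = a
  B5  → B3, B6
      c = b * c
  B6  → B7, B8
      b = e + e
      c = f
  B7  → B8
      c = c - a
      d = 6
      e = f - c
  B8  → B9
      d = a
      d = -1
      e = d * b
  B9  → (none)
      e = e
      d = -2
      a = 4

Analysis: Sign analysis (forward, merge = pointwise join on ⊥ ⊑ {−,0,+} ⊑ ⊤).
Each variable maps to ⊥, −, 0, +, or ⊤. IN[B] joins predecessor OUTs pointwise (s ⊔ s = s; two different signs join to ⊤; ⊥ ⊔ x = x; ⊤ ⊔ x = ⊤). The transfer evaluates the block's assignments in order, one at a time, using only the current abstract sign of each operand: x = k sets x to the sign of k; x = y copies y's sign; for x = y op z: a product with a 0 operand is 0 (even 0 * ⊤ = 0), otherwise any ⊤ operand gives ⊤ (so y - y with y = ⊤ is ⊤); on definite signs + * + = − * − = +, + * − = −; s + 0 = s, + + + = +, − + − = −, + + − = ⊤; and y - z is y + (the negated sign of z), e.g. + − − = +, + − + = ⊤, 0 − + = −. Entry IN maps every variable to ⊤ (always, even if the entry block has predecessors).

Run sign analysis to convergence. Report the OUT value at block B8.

Answer: {a: ⊤, b: ⊤, c: ⊤, d: -, e: ⊤, f: ⊤}

Trace:
Converged values:
  B0:  IN=(all ⊤)  OUT=(all ⊤)
  B1:  IN=(all ⊤)  OUT={b:-; rest ⊤}
  B2:  IN={b:-; rest ⊤}  OUT=(all ⊤)
  B3:  IN=(all ⊤)  OUT=(all ⊤)
  B4:  IN=(all ⊤)  OUT=(all ⊤)
  B5:  IN=(all ⊤)  OUT=(all ⊤)
  B6:  IN=(all ⊤)  OUT=(all ⊤)
  B7:  IN=(all ⊤)  OUT={d:+; rest ⊤}
  B8:  IN=(all ⊤)  OUT={d:-; rest ⊤}
  B9:  IN={d:-; rest ⊤}  OUT={a:+, d:-; rest ⊤}

Merge at B8: IN[B8] = OUT[B6] ⊔ OUT[B7] = {a: ⊤, b: ⊤, c: ⊤, d: ⊤, e: ⊤, f: ⊤}
Applying B8's transfer function to that IN value gives OUT[B8] (row B8 above).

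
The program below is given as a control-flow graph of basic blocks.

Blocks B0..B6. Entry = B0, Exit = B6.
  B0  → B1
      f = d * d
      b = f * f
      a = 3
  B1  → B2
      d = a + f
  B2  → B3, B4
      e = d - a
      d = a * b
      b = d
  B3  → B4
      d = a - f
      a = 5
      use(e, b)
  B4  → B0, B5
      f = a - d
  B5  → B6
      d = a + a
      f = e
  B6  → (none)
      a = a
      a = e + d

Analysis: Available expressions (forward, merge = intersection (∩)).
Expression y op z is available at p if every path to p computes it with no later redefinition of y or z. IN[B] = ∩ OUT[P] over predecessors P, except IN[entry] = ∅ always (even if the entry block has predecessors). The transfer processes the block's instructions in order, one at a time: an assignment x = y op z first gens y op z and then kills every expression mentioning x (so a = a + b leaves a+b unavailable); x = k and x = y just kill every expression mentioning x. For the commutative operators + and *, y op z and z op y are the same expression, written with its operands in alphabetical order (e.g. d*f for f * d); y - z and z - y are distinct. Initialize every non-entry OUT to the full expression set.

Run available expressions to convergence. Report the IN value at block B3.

Per-block solution:
  B0: | IN={} | OUT={d*d, f*f}
  B1: | IN={d*d, f*f} | OUT={a+f, f*f}
  B2: | IN={a+f, f*f} | OUT={a+f, f*f}
  B3: | IN={a+f, f*f} | OUT={f*f}
  B4: | IN={f*f} | OUT={a-d}
  B5: | IN={a-d} | OUT={a+a}
  B6: | IN={a+a} | OUT={d+e}

Merge at B3: IN[B3] = OUT[B2] = {a+f, f*f}

Answer: {a+f, f*f}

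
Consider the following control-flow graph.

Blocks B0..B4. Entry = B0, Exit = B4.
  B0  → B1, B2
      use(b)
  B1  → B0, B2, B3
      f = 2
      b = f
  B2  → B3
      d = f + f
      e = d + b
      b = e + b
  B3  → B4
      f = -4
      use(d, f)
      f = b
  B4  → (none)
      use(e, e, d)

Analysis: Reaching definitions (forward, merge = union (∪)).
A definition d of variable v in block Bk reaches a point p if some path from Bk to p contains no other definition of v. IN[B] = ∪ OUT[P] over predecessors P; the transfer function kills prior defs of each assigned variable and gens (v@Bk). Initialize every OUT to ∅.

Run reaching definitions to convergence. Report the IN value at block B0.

Per-block solution:
  B0:  IN={b@B1, f@B1}  OUT={b@B1, f@B1}
  B1:  IN={b@B1, f@B1}  OUT={b@B1, f@B1}
  B2:  IN={b@B1, f@B1}  OUT={b@B2, d@B2, e@B2, f@B1}
  B3:  IN={b@B1, b@B2, d@B2, e@B2, f@B1}  OUT={b@B1, b@B2, d@B2, e@B2, f@B3}
  B4:  IN={b@B1, b@B2, d@B2, e@B2, f@B3}  OUT={b@B1, b@B2, d@B2, e@B2, f@B3}

Merge at B0 (entry node, so the boundary value {} is joined with the incoming edge(s)): IN[B0] = {} ⊔ OUT[B1] = {b@B1, f@B1}

Answer: {b@B1, f@B1}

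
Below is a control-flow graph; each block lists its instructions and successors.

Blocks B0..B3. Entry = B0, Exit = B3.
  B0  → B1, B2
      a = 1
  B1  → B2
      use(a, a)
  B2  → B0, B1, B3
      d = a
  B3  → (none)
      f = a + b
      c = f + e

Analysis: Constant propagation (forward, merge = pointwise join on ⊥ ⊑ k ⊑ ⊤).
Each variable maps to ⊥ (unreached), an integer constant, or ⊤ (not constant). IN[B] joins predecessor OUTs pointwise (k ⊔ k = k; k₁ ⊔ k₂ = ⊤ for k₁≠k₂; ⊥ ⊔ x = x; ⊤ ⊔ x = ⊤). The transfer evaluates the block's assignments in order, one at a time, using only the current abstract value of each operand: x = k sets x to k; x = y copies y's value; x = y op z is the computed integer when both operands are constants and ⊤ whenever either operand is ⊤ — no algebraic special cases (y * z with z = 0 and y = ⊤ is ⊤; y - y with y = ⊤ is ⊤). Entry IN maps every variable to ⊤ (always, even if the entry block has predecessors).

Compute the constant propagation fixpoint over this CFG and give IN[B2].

Answer: {a: 1, b: ⊤, c: ⊤, d: ⊤, e: ⊤, f: ⊤}

Derivation:
Fixpoint table:
  B0: | IN=(all ⊤) | OUT={a:1; rest ⊤}
  B1: | IN={a:1; rest ⊤} | OUT={a:1; rest ⊤}
  B2: | IN={a:1; rest ⊤} | OUT={a:1, d:1; rest ⊤}
  B3: | IN={a:1, d:1; rest ⊤} | OUT={a:1, d:1; rest ⊤}

Merge at B2: IN[B2] = OUT[B0] ⊔ OUT[B1] = {a: 1, b: ⊤, c: ⊤, d: ⊤, e: ⊤, f: ⊤}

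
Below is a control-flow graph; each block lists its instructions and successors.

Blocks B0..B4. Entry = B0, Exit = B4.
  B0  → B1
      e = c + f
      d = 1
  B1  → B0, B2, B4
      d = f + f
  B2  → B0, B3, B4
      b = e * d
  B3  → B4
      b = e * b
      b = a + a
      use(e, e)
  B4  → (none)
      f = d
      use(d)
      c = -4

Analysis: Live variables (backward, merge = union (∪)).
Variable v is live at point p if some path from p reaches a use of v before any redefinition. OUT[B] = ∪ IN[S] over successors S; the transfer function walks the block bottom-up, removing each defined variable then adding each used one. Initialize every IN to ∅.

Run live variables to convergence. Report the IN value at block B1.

Converged values:
  B0:   IN={a, c, f}   OUT={a, c, e, f}
  B1:   IN={a, c, e, f}   OUT={a, c, d, e, f}
  B2:   IN={a, c, d, e, f}   OUT={a, b, c, d, e, f}
  B3:   IN={a, b, d, e}   OUT={d}
  B4:   IN={d}   OUT={}

Merge at B1: OUT[B1] = IN[B0] ⊔ IN[B2] ⊔ IN[B4] = {a, c, d, e, f}
Applying B1's transfer function to that OUT value gives IN[B1] (row B1 above).

Answer: {a, c, e, f}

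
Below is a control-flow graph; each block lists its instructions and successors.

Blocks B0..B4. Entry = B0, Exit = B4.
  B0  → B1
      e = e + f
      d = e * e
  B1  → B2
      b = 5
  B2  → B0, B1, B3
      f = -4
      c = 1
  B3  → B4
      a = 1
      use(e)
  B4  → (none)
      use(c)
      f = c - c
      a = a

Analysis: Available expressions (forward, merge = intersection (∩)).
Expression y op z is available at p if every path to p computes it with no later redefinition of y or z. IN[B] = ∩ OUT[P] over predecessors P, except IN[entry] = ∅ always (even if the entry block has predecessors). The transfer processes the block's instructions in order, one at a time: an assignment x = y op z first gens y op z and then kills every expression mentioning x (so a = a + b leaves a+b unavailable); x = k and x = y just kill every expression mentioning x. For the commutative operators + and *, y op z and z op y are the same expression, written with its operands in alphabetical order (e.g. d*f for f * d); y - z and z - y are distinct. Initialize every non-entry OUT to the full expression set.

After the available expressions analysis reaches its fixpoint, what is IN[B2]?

Answer: {e*e}

Working:
Converged values:
  B0: | IN={} | OUT={e*e}
  B1: | IN={e*e} | OUT={e*e}
  B2: | IN={e*e} | OUT={e*e}
  B3: | IN={e*e} | OUT={e*e}
  B4: | IN={e*e} | OUT={c-c, e*e}

Merge at B2: IN[B2] = OUT[B1] = {e*e}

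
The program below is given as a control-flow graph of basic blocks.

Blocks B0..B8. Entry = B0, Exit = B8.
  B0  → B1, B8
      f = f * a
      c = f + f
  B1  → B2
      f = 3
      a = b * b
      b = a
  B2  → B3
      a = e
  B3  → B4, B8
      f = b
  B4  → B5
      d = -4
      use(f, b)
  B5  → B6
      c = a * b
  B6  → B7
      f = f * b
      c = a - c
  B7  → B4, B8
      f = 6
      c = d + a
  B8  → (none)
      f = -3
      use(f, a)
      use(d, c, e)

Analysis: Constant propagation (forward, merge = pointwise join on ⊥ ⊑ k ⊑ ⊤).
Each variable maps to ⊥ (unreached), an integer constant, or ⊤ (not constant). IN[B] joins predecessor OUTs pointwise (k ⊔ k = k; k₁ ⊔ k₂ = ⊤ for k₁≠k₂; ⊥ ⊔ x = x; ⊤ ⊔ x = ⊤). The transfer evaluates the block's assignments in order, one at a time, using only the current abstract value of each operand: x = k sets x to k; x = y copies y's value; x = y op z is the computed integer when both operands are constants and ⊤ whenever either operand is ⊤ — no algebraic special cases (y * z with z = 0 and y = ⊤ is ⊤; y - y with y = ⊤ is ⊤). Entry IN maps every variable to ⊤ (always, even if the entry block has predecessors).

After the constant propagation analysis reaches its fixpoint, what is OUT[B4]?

Per-block solution:
  B0: | IN=(all ⊤) | OUT=(all ⊤)
  B1: | IN=(all ⊤) | OUT={f:3; rest ⊤}
  B2: | IN={f:3; rest ⊤} | OUT={f:3; rest ⊤}
  B3: | IN={f:3; rest ⊤} | OUT=(all ⊤)
  B4: | IN=(all ⊤) | OUT={d:-4; rest ⊤}
  B5: | IN={d:-4; rest ⊤} | OUT={d:-4; rest ⊤}
  B6: | IN={d:-4; rest ⊤} | OUT={d:-4; rest ⊤}
  B7: | IN={d:-4; rest ⊤} | OUT={d:-4, f:6; rest ⊤}
  B8: | IN=(all ⊤) | OUT={f:-3; rest ⊤}

Merge at B4: IN[B4] = OUT[B3] ⊔ OUT[B7] = {a: ⊤, b: ⊤, c: ⊤, d: ⊤, e: ⊤, f: ⊤}
Applying B4's transfer function to that IN value gives OUT[B4] (row B4 above).

Answer: {a: ⊤, b: ⊤, c: ⊤, d: -4, e: ⊤, f: ⊤}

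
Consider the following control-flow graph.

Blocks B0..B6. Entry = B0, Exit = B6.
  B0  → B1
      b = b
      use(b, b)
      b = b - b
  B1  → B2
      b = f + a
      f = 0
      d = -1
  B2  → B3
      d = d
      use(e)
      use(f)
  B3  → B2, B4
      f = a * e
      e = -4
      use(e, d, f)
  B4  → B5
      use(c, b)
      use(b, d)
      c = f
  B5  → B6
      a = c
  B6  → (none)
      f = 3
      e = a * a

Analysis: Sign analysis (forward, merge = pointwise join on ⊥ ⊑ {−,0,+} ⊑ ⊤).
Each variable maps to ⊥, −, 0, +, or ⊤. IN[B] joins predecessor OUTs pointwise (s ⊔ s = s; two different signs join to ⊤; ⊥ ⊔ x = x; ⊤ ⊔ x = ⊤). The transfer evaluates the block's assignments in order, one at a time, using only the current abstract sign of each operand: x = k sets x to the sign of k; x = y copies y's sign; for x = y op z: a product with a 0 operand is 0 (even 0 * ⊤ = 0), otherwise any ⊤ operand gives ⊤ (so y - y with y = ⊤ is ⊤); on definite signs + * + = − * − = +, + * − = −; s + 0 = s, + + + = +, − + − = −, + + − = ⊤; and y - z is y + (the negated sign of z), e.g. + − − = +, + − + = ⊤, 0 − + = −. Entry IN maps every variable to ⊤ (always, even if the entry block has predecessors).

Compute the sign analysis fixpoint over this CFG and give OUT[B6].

Answer: {a: ⊤, b: ⊤, c: ⊤, d: -, e: ⊤, f: +}

Trace:
Fixpoint table:
  B0: | IN=(all ⊤) | OUT=(all ⊤)
  B1: | IN=(all ⊤) | OUT={d:-, f:0; rest ⊤}
  B2: | IN={d:-; rest ⊤} | OUT={d:-; rest ⊤}
  B3: | IN={d:-; rest ⊤} | OUT={d:-, e:-; rest ⊤}
  B4: | IN={d:-, e:-; rest ⊤} | OUT={d:-, e:-; rest ⊤}
  B5: | IN={d:-, e:-; rest ⊤} | OUT={d:-, e:-; rest ⊤}
  B6: | IN={d:-, e:-; rest ⊤} | OUT={d:-, f:+; rest ⊤}

Merge at B6: IN[B6] = OUT[B5] = {a: ⊤, b: ⊤, c: ⊤, d: -, e: -, f: ⊤}
Applying B6's transfer function to that IN value gives OUT[B6] (row B6 above).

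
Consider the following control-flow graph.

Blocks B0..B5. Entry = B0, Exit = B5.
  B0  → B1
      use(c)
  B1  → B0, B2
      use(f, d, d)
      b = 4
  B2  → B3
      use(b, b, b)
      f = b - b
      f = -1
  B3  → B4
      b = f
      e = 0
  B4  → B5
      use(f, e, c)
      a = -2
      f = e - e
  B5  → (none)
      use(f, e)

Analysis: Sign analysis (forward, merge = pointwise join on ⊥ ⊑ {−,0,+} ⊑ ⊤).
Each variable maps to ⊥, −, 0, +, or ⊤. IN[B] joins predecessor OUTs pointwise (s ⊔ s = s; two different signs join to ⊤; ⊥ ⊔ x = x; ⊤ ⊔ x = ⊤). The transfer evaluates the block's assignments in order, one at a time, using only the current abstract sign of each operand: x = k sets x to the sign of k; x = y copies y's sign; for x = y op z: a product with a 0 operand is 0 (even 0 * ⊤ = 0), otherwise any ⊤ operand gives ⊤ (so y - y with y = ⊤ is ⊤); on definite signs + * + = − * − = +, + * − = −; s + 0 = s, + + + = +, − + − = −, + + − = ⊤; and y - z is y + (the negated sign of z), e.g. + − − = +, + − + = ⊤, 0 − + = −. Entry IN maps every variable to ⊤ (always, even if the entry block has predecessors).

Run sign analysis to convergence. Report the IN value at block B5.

Answer: {a: -, b: -, c: ⊤, d: ⊤, e: 0, f: 0}

Trace:
Fixpoint table:
  B0:   IN=(all ⊤)   OUT=(all ⊤)
  B1:   IN=(all ⊤)   OUT={b:+; rest ⊤}
  B2:   IN={b:+; rest ⊤}   OUT={b:+, f:-; rest ⊤}
  B3:   IN={b:+, f:-; rest ⊤}   OUT={b:-, e:0, f:-; rest ⊤}
  B4:   IN={b:-, e:0, f:-; rest ⊤}   OUT={a:-, b:-, e:0, f:0; rest ⊤}
  B5:   IN={a:-, b:-, e:0, f:0; rest ⊤}   OUT={a:-, b:-, e:0, f:0; rest ⊤}

Merge at B5: IN[B5] = OUT[B4] = {a: -, b: -, c: ⊤, d: ⊤, e: 0, f: 0}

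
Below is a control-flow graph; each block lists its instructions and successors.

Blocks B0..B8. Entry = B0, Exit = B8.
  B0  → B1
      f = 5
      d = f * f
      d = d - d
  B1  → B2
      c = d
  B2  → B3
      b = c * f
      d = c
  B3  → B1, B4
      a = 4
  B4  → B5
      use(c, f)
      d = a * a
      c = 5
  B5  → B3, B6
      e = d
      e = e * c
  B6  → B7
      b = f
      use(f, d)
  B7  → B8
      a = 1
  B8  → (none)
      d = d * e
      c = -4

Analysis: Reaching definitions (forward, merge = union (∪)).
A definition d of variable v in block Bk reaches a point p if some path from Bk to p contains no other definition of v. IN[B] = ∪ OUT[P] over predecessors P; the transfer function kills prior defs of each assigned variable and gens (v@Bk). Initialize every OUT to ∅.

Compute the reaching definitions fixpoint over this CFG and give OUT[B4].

Answer: {a@B3, b@B2, c@B4, d@B4, e@B5, f@B0}

Working:
Per-block solution:
  B0: | IN={} | OUT={d@B0, f@B0}
  B1: | IN={a@B3, b@B2, c@B1, c@B4, d@B0, d@B2, d@B4, e@B5, f@B0} | OUT={a@B3, b@B2, c@B1, d@B0, d@B2, d@B4, e@B5, f@B0}
  B2: | IN={a@B3, b@B2, c@B1, d@B0, d@B2, d@B4, e@B5, f@B0} | OUT={a@B3, b@B2, c@B1, d@B2, e@B5, f@B0}
  B3: | IN={a@B3, b@B2, c@B1, c@B4, d@B2, d@B4, e@B5, f@B0} | OUT={a@B3, b@B2, c@B1, c@B4, d@B2, d@B4, e@B5, f@B0}
  B4: | IN={a@B3, b@B2, c@B1, c@B4, d@B2, d@B4, e@B5, f@B0} | OUT={a@B3, b@B2, c@B4, d@B4, e@B5, f@B0}
  B5: | IN={a@B3, b@B2, c@B4, d@B4, e@B5, f@B0} | OUT={a@B3, b@B2, c@B4, d@B4, e@B5, f@B0}
  B6: | IN={a@B3, b@B2, c@B4, d@B4, e@B5, f@B0} | OUT={a@B3, b@B6, c@B4, d@B4, e@B5, f@B0}
  B7: | IN={a@B3, b@B6, c@B4, d@B4, e@B5, f@B0} | OUT={a@B7, b@B6, c@B4, d@B4, e@B5, f@B0}
  B8: | IN={a@B7, b@B6, c@B4, d@B4, e@B5, f@B0} | OUT={a@B7, b@B6, c@B8, d@B8, e@B5, f@B0}

Merge at B4: IN[B4] = OUT[B3] = {a@B3, b@B2, c@B1, c@B4, d@B2, d@B4, e@B5, f@B0}
Applying B4's transfer function to that IN value gives OUT[B4] (row B4 above).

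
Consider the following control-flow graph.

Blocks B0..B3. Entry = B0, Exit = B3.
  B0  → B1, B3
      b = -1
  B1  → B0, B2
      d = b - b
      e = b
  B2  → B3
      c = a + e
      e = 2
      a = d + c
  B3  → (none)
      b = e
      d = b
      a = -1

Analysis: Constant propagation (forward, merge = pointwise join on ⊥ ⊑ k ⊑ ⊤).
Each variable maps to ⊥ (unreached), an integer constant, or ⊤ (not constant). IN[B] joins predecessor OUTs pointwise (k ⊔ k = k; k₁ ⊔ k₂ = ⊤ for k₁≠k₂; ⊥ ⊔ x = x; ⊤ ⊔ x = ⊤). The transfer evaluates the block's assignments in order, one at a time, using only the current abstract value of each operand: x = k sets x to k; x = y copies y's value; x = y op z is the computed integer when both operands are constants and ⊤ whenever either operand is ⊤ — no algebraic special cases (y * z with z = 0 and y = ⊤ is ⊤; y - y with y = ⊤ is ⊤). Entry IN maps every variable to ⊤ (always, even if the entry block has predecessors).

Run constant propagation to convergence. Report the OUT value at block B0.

Answer: {a: ⊤, b: -1, c: ⊤, d: ⊤, e: ⊤, f: ⊤}

Trace:
Converged values:
  B0:   IN=(all ⊤)   OUT={b:-1; rest ⊤}
  B1:   IN={b:-1; rest ⊤}   OUT={b:-1, d:0, e:-1; rest ⊤}
  B2:   IN={b:-1, d:0, e:-1; rest ⊤}   OUT={b:-1, d:0, e:2; rest ⊤}
  B3:   IN={b:-1; rest ⊤}   OUT={a:-1; rest ⊤}

Merge at B0 (entry node, so the boundary value (all ⊤) is joined with the incoming edge(s)): IN[B0] = (all ⊤) ⊔ OUT[B1] = {a: ⊤, b: ⊤, c: ⊤, d: ⊤, e: ⊤, f: ⊤}
Applying B0's transfer function to that IN value gives OUT[B0] (row B0 above).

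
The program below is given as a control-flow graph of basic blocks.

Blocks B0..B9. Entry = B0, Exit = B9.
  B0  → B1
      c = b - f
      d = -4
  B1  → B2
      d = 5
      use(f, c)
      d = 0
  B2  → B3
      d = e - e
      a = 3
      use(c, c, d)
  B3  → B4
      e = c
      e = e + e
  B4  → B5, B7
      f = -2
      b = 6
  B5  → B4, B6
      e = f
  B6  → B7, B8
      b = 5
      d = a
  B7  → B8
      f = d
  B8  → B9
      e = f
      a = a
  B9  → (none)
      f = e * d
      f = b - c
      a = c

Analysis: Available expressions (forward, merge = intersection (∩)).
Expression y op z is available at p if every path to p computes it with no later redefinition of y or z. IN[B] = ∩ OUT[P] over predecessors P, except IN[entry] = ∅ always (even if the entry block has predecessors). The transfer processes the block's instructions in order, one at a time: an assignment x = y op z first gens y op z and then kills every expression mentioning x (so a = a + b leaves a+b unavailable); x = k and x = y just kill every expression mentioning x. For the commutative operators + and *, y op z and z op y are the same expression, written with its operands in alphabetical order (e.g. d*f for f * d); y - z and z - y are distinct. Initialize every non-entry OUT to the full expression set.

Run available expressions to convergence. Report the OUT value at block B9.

Converged values:
  B0:   IN={}   OUT={b-f}
  B1:   IN={b-f}   OUT={b-f}
  B2:   IN={b-f}   OUT={b-f, e-e}
  B3:   IN={b-f, e-e}   OUT={b-f}
  B4:   IN={}   OUT={}
  B5:   IN={}   OUT={}
  B6:   IN={}   OUT={}
  B7:   IN={}   OUT={}
  B8:   IN={}   OUT={}
  B9:   IN={}   OUT={b-c, d*e}

Merge at B9: IN[B9] = OUT[B8] = {}
Applying B9's transfer function to that IN value gives OUT[B9] (row B9 above).

Answer: {b-c, d*e}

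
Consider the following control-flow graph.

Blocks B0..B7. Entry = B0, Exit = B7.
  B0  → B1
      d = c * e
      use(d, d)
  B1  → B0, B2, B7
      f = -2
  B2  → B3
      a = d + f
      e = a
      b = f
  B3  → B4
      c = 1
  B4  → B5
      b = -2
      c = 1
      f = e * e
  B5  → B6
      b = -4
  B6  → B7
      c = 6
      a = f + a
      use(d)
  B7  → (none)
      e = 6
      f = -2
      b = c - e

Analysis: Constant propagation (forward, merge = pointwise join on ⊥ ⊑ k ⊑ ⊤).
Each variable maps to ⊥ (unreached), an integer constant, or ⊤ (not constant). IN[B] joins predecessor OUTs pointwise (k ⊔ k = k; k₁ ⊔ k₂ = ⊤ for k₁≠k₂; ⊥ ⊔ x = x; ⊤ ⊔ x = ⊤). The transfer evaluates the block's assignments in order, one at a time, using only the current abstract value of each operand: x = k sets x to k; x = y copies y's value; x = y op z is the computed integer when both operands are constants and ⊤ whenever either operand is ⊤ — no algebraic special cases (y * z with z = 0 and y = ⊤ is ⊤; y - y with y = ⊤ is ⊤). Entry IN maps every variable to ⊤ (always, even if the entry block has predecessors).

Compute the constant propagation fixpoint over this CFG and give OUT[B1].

Per-block solution:
  B0:   IN=(all ⊤)   OUT=(all ⊤)
  B1:   IN=(all ⊤)   OUT={f:-2; rest ⊤}
  B2:   IN={f:-2; rest ⊤}   OUT={b:-2, f:-2; rest ⊤}
  B3:   IN={b:-2, f:-2; rest ⊤}   OUT={b:-2, c:1, f:-2; rest ⊤}
  B4:   IN={b:-2, c:1, f:-2; rest ⊤}   OUT={b:-2, c:1; rest ⊤}
  B5:   IN={b:-2, c:1; rest ⊤}   OUT={b:-4, c:1; rest ⊤}
  B6:   IN={b:-4, c:1; rest ⊤}   OUT={b:-4, c:6; rest ⊤}
  B7:   IN=(all ⊤)   OUT={e:6, f:-2; rest ⊤}

Merge at B1: IN[B1] = OUT[B0] = {a: ⊤, b: ⊤, c: ⊤, d: ⊤, e: ⊤, f: ⊤}
Applying B1's transfer function to that IN value gives OUT[B1] (row B1 above).

Answer: {a: ⊤, b: ⊤, c: ⊤, d: ⊤, e: ⊤, f: -2}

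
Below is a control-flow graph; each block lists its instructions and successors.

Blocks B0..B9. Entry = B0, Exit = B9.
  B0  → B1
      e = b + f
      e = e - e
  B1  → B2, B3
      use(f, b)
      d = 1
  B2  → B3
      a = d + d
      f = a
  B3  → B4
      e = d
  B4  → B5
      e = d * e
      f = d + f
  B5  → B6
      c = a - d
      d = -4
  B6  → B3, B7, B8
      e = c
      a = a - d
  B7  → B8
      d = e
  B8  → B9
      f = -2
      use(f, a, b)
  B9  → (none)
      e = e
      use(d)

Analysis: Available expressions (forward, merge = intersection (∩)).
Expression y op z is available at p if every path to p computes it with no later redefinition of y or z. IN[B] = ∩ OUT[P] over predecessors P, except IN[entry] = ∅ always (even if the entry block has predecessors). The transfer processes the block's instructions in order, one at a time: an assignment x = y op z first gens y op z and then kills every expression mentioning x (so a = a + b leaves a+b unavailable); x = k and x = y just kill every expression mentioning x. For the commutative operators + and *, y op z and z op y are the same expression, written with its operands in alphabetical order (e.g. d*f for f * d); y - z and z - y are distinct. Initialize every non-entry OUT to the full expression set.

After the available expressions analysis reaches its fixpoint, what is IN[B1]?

Per-block solution:
  B0: | IN={} | OUT={b+f}
  B1: | IN={b+f} | OUT={b+f}
  B2: | IN={b+f} | OUT={d+d}
  B3: | IN={} | OUT={}
  B4: | IN={} | OUT={}
  B5: | IN={} | OUT={}
  B6: | IN={} | OUT={}
  B7: | IN={} | OUT={}
  B8: | IN={} | OUT={}
  B9: | IN={} | OUT={}

Merge at B1: IN[B1] = OUT[B0] = {b+f}

Answer: {b+f}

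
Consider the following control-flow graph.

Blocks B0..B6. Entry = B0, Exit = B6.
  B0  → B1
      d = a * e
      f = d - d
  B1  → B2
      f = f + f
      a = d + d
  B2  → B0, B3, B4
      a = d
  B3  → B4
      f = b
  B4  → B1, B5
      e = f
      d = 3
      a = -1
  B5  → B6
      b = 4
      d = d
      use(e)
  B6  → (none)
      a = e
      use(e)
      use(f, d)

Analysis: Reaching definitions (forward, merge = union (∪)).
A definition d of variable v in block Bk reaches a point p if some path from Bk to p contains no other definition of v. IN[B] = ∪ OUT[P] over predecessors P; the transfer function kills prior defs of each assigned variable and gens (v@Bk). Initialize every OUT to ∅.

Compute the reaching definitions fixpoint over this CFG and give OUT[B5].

Answer: {a@B4, b@B5, d@B5, e@B4, f@B1, f@B3}

Derivation:
Fixpoint table:
  B0:  IN={a@B2, d@B0, d@B4, e@B4, f@B1}  OUT={a@B2, d@B0, e@B4, f@B0}
  B1:  IN={a@B2, a@B4, d@B0, d@B4, e@B4, f@B0, f@B1, f@B3}  OUT={a@B1, d@B0, d@B4, e@B4, f@B1}
  B2:  IN={a@B1, d@B0, d@B4, e@B4, f@B1}  OUT={a@B2, d@B0, d@B4, e@B4, f@B1}
  B3:  IN={a@B2, d@B0, d@B4, e@B4, f@B1}  OUT={a@B2, d@B0, d@B4, e@B4, f@B3}
  B4:  IN={a@B2, d@B0, d@B4, e@B4, f@B1, f@B3}  OUT={a@B4, d@B4, e@B4, f@B1, f@B3}
  B5:  IN={a@B4, d@B4, e@B4, f@B1, f@B3}  OUT={a@B4, b@B5, d@B5, e@B4, f@B1, f@B3}
  B6:  IN={a@B4, b@B5, d@B5, e@B4, f@B1, f@B3}  OUT={a@B6, b@B5, d@B5, e@B4, f@B1, f@B3}

Merge at B5: IN[B5] = OUT[B4] = {a@B4, d@B4, e@B4, f@B1, f@B3}
Applying B5's transfer function to that IN value gives OUT[B5] (row B5 above).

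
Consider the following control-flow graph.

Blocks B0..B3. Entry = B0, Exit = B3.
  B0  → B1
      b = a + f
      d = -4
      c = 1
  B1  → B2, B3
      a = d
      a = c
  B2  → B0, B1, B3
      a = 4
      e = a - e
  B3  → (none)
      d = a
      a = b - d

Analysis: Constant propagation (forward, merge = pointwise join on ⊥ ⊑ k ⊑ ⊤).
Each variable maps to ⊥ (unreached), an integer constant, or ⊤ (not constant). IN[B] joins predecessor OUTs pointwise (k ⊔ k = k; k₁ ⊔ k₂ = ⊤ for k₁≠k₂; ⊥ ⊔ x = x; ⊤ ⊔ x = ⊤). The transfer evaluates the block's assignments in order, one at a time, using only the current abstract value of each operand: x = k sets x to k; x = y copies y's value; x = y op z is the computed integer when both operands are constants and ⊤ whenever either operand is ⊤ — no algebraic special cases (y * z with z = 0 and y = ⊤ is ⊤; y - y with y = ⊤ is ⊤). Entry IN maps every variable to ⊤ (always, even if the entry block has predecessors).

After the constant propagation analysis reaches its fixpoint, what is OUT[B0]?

Fixpoint table:
  B0:  IN=(all ⊤)  OUT={c:1, d:-4; rest ⊤}
  B1:  IN={c:1, d:-4; rest ⊤}  OUT={a:1, c:1, d:-4; rest ⊤}
  B2:  IN={a:1, c:1, d:-4; rest ⊤}  OUT={a:4, c:1, d:-4; rest ⊤}
  B3:  IN={c:1, d:-4; rest ⊤}  OUT={c:1; rest ⊤}

Merge at B0 (entry node, so the boundary value (all ⊤) is joined with the incoming edge(s)): IN[B0] = (all ⊤) ⊔ OUT[B2] = {a: ⊤, b: ⊤, c: ⊤, d: ⊤, e: ⊤, f: ⊤}
Applying B0's transfer function to that IN value gives OUT[B0] (row B0 above).

Answer: {a: ⊤, b: ⊤, c: 1, d: -4, e: ⊤, f: ⊤}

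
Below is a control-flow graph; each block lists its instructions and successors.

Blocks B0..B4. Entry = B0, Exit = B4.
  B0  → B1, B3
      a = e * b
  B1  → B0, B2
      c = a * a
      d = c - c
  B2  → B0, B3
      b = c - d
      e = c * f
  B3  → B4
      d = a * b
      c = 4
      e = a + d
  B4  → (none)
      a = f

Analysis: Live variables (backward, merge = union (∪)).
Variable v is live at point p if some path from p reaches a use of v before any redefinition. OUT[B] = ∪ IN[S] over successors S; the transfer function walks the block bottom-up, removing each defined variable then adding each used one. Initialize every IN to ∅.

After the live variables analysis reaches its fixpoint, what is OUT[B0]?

Fixpoint table:
  B0: | IN={b, e, f} | OUT={a, b, e, f}
  B1: | IN={a, b, e, f} | OUT={a, b, c, d, e, f}
  B2: | IN={a, c, d, f} | OUT={a, b, e, f}
  B3: | IN={a, b, f} | OUT={f}
  B4: | IN={f} | OUT={}

Merge at B0: OUT[B0] = IN[B1] ⊔ IN[B3] = {a, b, e, f}

Answer: {a, b, e, f}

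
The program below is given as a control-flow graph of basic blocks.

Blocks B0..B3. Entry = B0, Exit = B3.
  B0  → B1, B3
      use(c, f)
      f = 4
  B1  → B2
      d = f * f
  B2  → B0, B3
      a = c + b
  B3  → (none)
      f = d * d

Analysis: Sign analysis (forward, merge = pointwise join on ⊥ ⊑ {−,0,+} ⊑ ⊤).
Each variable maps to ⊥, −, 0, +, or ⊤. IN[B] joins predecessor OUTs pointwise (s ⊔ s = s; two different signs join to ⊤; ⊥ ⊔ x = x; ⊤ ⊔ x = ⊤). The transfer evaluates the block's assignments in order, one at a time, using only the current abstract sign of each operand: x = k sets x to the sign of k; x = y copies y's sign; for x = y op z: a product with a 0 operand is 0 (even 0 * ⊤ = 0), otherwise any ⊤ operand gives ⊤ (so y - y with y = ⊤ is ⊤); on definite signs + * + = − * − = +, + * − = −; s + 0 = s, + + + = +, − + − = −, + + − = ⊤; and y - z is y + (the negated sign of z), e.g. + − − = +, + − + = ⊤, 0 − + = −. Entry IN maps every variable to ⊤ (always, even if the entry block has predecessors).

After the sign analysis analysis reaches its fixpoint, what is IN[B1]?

Converged values:
  B0: | IN=(all ⊤) | OUT={f:+; rest ⊤}
  B1: | IN={f:+; rest ⊤} | OUT={d:+, f:+; rest ⊤}
  B2: | IN={d:+, f:+; rest ⊤} | OUT={d:+, f:+; rest ⊤}
  B3: | IN={f:+; rest ⊤} | OUT=(all ⊤)

Merge at B1: IN[B1] = OUT[B0] = {a: ⊤, b: ⊤, c: ⊤, d: ⊤, e: ⊤, f: +}

Answer: {a: ⊤, b: ⊤, c: ⊤, d: ⊤, e: ⊤, f: +}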